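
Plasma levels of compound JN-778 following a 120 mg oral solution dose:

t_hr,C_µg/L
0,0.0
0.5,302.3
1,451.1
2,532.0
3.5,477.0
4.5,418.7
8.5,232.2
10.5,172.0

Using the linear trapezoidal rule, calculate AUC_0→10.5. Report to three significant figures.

Trapezoidal AUC_0→10.5:
  [0→0.5]: (0.0+302.3)/2 × 0.5 = 75.575
  [0.5→1]: (302.3+451.1)/2 × 0.5 = 188.35
  [1→2]: (451.1+532.0)/2 × 1 = 491.55
  [2→3.5]: (532.0+477.0)/2 × 1.5 = 756.75
  [3.5→4.5]: (477.0+418.7)/2 × 1 = 447.85
  [4.5→8.5]: (418.7+232.2)/2 × 4 = 1301.8
  [8.5→10.5]: (232.2+172.0)/2 × 2 = 404.2
  Sum = 3666.075 µg/L·hr

AUC = 3670 µg/L·hr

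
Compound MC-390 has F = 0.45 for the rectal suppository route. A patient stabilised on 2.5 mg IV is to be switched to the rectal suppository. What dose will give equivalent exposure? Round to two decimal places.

For equal systemic exposure: F × D_ev = D_iv
D_ev = D_iv / F = 2.5 / 0.45 = 5.55556 mg

D_rectal = 5.56 mg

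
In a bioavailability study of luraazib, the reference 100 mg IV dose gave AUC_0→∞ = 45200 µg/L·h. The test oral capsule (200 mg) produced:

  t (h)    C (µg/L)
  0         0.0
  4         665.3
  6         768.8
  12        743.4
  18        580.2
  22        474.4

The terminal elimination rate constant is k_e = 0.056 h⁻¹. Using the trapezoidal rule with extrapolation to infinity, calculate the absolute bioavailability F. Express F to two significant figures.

F = 0.24

Trapezoidal AUC_0→22 (oral capsule):
  [0→4]: (0.0+665.3)/2 × 4 = 1330.6
  [4→6]: (665.3+768.8)/2 × 2 = 1434.1
  [6→12]: (768.8+743.4)/2 × 6 = 4536.6
  [12→18]: (743.4+580.2)/2 × 6 = 3970.8
  [18→22]: (580.2+474.4)/2 × 4 = 2109.2
  Sum = 13381.3 µg/L·h
Tail: C_last/k_e = 474.4/0.056 = 8471.429
AUC_0→∞ (oral capsule) = 13381.3 + 8471.429 = 21852.729 µg/L·h
F = (AUC_ev/D_ev)/(AUC_iv/D_iv) = (21852.729/200)/(45200/100) = 109.264/452 = 0.2417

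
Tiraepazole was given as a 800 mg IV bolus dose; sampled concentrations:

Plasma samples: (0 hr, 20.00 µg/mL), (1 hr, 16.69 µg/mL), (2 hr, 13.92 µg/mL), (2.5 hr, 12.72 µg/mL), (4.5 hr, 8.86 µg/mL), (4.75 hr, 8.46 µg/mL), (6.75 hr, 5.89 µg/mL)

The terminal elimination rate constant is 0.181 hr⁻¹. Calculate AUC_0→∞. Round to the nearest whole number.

Trapezoidal AUC_0→6.75:
  [0→1]: (20.00+16.69)/2 × 1 = 18.345
  [1→2]: (16.69+13.92)/2 × 1 = 15.305
  [2→2.5]: (13.92+12.72)/2 × 0.5 = 6.66
  [2.5→4.5]: (12.72+8.86)/2 × 2 = 21.58
  [4.5→4.75]: (8.86+8.46)/2 × 0.25 = 2.165
  [4.75→6.75]: (8.46+5.89)/2 × 2 = 14.35
  Sum = 78.405 µg/mL·hr
Extrapolated tail: C_last / k_e = 5.89 / 0.181 = 32.541
AUC_0→∞ = 78.405 + 32.541 = 110.946 µg/mL·hr

AUC = 111 µg/mL·hr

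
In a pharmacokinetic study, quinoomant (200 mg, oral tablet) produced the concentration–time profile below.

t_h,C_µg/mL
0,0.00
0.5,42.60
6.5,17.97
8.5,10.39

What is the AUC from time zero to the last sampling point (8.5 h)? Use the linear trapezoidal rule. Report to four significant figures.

Trapezoidal AUC_0→8.5:
  [0→0.5]: (0.00+42.60)/2 × 0.5 = 10.65
  [0.5→6.5]: (42.60+17.97)/2 × 6 = 181.71
  [6.5→8.5]: (17.97+10.39)/2 × 2 = 28.36
  Sum = 220.72 µg/mL·h

AUC = 220.7 µg/mL·h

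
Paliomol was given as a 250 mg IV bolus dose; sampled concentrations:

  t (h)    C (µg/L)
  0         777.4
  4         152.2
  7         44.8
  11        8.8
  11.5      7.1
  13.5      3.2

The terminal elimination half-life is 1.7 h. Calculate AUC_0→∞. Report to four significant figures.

Trapezoidal AUC_0→13.5:
  [0→4]: (777.4+152.2)/2 × 4 = 1859.2
  [4→7]: (152.2+44.8)/2 × 3 = 295.5
  [7→11]: (44.8+8.8)/2 × 4 = 107.2
  [11→11.5]: (8.8+7.1)/2 × 0.5 = 3.975
  [11.5→13.5]: (7.1+3.2)/2 × 2 = 10.3
  Sum = 2276.175 µg/L·h
k_e = ln2 / t½ = 0.693147 / 1.7 = 0.4077 h^-1
Extrapolated tail: C_last / k_e = 3.2 / 0.4077 = 7.849
AUC_0→∞ = 2276.175 + 7.849 = 2284.024 µg/L·h

AUC = 2284 µg/L·h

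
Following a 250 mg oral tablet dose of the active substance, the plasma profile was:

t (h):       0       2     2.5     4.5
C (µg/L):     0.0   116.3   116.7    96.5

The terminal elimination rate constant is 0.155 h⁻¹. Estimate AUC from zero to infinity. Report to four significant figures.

Trapezoidal AUC_0→4.5:
  [0→2]: (0.0+116.3)/2 × 2 = 116.3
  [2→2.5]: (116.3+116.7)/2 × 0.5 = 58.25
  [2.5→4.5]: (116.7+96.5)/2 × 2 = 213.2
  Sum = 387.75 µg/L·h
Extrapolated tail: C_last / k_e = 96.5 / 0.155 = 622.581
AUC_0→∞ = 387.75 + 622.581 = 1010.331 µg/L·h

AUC = 1010 µg/L·h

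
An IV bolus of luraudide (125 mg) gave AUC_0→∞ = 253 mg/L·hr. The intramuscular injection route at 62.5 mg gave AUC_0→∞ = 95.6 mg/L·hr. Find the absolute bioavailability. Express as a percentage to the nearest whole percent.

F = 76%

F = (AUC_ev / D_ev) / (AUC_iv / D_iv)
  = (95.6/62.5) / (253/125)
  = 1.5296 / 2.024 = 0.7557
  = 75.57%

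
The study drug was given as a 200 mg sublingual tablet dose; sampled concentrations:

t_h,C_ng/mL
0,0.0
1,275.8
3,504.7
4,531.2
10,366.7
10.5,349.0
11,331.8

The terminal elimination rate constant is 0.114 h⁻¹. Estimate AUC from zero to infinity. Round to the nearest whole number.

Trapezoidal AUC_0→11:
  [0→1]: (0.0+275.8)/2 × 1 = 137.9
  [1→3]: (275.8+504.7)/2 × 2 = 780.5
  [3→4]: (504.7+531.2)/2 × 1 = 517.95
  [4→10]: (531.2+366.7)/2 × 6 = 2693.7
  [10→10.5]: (366.7+349.0)/2 × 0.5 = 178.925
  [10.5→11]: (349.0+331.8)/2 × 0.5 = 170.2
  Sum = 4479.175 ng/mL·h
Extrapolated tail: C_last / k_e = 331.8 / 0.114 = 2910.526
AUC_0→∞ = 4479.175 + 2910.526 = 7389.701 ng/mL·h

AUC = 7390 ng/mL·h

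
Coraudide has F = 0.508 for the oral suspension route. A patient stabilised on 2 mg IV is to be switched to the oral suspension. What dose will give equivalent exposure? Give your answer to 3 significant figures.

D_oral = 3.94 mg

For equal systemic exposure: F × D_ev = D_iv
D_ev = D_iv / F = 2 / 0.508 = 3.93701 mg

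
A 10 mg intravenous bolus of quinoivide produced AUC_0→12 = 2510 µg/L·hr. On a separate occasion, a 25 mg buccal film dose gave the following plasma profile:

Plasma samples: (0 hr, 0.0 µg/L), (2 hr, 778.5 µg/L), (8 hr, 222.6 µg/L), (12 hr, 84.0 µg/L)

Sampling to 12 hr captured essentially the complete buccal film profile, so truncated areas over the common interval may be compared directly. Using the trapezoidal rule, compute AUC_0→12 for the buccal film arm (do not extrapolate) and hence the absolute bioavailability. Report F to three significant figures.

F = 0.700

Trapezoidal AUC_0→12 (buccal film):
  [0→2]: (0.0+778.5)/2 × 2 = 778.5
  [2→8]: (778.5+222.6)/2 × 6 = 3003.3
  [8→12]: (222.6+84.0)/2 × 4 = 613.2
  Sum = 4395.0 µg/L·hr
F = (AUC_ev/D_ev)/(AUC_iv/D_iv) = (4395.0/25)/(2510/10) = 175.8/251 = 0.7004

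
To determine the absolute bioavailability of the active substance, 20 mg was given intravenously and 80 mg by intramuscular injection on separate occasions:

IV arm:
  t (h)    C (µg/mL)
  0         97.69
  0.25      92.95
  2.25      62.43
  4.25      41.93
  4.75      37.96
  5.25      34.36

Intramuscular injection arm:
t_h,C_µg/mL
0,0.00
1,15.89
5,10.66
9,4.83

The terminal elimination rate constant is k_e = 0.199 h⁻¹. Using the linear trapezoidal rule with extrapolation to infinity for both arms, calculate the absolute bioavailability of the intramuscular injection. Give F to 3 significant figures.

F = 0.0588

Trapezoidal AUC_0→5.25 (IV):
  [0→0.25]: (97.69+92.95)/2 × 0.25 = 23.83
  [0.25→2.25]: (92.95+62.43)/2 × 2 = 155.38
  [2.25→4.25]: (62.43+41.93)/2 × 2 = 104.36
  [4.25→4.75]: (41.93+37.96)/2 × 0.5 = 19.9725
  [4.75→5.25]: (37.96+34.36)/2 × 0.5 = 18.08
  Sum = 321.6225 µg/mL·h
IV tail: 34.36/0.199 = 172.663; AUC_iv,0→∞ = 321.6225 + 172.663 = 494.2855 µg/mL·h
Trapezoidal AUC_0→9 (intramuscular injection):
  [0→1]: (0.00+15.89)/2 × 1 = 7.945
  [1→5]: (15.89+10.66)/2 × 4 = 53.1
  [5→9]: (10.66+4.83)/2 × 4 = 30.98
  Sum = 92.025 µg/mL·h
intramuscular injection tail: 4.83/0.199 = 24.271; AUC_ev,0→∞ = 92.025 + 24.271 = 116.296 µg/mL·h
F = (AUC_ev/D_ev)/(AUC_iv/D_iv) = (116.296/80)/(494.2855/20) = 1.4537/24.714275 = 0.0588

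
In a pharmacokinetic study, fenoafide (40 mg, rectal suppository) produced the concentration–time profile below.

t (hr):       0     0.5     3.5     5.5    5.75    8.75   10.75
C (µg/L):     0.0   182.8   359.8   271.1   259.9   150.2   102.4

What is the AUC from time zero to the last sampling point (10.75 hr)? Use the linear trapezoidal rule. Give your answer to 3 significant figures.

AUC = 2420 µg/L·hr

Trapezoidal AUC_0→10.75:
  [0→0.5]: (0.0+182.8)/2 × 0.5 = 45.7
  [0.5→3.5]: (182.8+359.8)/2 × 3 = 813.9
  [3.5→5.5]: (359.8+271.1)/2 × 2 = 630.9
  [5.5→5.75]: (271.1+259.9)/2 × 0.25 = 66.375
  [5.75→8.75]: (259.9+150.2)/2 × 3 = 615.15
  [8.75→10.75]: (150.2+102.4)/2 × 2 = 252.6
  Sum = 2424.625 µg/L·hr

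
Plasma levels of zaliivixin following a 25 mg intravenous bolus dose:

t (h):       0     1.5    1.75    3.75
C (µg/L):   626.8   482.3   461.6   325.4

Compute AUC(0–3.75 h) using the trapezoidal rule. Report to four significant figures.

AUC = 1737 µg/L·h

Trapezoidal AUC_0→3.75:
  [0→1.5]: (626.8+482.3)/2 × 1.5 = 831.825
  [1.5→1.75]: (482.3+461.6)/2 × 0.25 = 117.9875
  [1.75→3.75]: (461.6+325.4)/2 × 2 = 787.0
  Sum = 1736.8125 µg/L·h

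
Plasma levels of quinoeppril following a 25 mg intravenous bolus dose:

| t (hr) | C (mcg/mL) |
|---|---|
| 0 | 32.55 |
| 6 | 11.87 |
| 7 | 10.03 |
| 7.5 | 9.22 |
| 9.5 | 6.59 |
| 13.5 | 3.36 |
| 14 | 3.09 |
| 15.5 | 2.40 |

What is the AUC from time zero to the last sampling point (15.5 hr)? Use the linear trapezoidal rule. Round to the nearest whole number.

AUC = 190 mcg/mL·hr

Trapezoidal AUC_0→15.5:
  [0→6]: (32.55+11.87)/2 × 6 = 133.26
  [6→7]: (11.87+10.03)/2 × 1 = 10.95
  [7→7.5]: (10.03+9.22)/2 × 0.5 = 4.8125
  [7.5→9.5]: (9.22+6.59)/2 × 2 = 15.81
  [9.5→13.5]: (6.59+3.36)/2 × 4 = 19.9
  [13.5→14]: (3.36+3.09)/2 × 0.5 = 1.6125
  [14→15.5]: (3.09+2.40)/2 × 1.5 = 4.1175
  Sum = 190.4625 mcg/mL·hr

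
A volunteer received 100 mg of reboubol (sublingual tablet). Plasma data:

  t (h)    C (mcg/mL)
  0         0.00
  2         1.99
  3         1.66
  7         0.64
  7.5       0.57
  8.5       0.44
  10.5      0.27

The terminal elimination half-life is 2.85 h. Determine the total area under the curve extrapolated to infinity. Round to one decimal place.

AUC = 11.0 mcg/mL·h

Trapezoidal AUC_0→10.5:
  [0→2]: (0.00+1.99)/2 × 2 = 1.99
  [2→3]: (1.99+1.66)/2 × 1 = 1.825
  [3→7]: (1.66+0.64)/2 × 4 = 4.6
  [7→7.5]: (0.64+0.57)/2 × 0.5 = 0.3025
  [7.5→8.5]: (0.57+0.44)/2 × 1 = 0.505
  [8.5→10.5]: (0.44+0.27)/2 × 2 = 0.71
  Sum = 9.9325 mcg/mL·h
k_e = ln2 / t½ = 0.693147 / 2.85 = 0.2432 h^-1
Extrapolated tail: C_last / k_e = 0.27 / 0.2432 = 1.110
AUC_0→∞ = 9.9325 + 1.110 = 11.0425 mcg/mL·h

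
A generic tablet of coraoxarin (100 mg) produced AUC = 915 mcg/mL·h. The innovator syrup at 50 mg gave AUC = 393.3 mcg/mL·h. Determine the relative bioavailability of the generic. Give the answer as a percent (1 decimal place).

F_rel = (AUC_test/D_test) / (AUC_ref/D_ref)
      = (915/100) / (393.3/50)
      = 9.15 / 7.866 = 1.1632 = 116.32%

F_rel = 116.3%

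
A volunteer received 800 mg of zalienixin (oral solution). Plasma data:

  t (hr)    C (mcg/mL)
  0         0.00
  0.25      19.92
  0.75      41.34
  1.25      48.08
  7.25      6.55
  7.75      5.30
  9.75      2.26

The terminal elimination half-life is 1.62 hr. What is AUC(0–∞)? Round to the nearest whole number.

Trapezoidal AUC_0→9.75:
  [0→0.25]: (0.00+19.92)/2 × 0.25 = 2.49
  [0.25→0.75]: (19.92+41.34)/2 × 0.5 = 15.315
  [0.75→1.25]: (41.34+48.08)/2 × 0.5 = 22.355
  [1.25→7.25]: (48.08+6.55)/2 × 6 = 163.89
  [7.25→7.75]: (6.55+5.30)/2 × 0.5 = 2.9625
  [7.75→9.75]: (5.30+2.26)/2 × 2 = 7.56
  Sum = 214.5725 mcg/mL·hr
k_e = ln2 / t½ = 0.693147 / 1.62 = 0.4279 hr^-1
Extrapolated tail: C_last / k_e = 2.26 / 0.4279 = 5.282
AUC_0→∞ = 214.5725 + 5.282 = 219.8545 mcg/mL·hr

AUC = 220 mcg/mL·hr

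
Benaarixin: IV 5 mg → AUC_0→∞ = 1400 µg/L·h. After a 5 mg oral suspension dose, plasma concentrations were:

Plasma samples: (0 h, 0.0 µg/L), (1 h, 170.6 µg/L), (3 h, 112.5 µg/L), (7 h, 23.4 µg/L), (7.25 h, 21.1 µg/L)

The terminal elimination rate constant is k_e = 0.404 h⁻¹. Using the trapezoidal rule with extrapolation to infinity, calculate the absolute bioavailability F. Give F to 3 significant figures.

Trapezoidal AUC_0→7.25 (oral suspension):
  [0→1]: (0.0+170.6)/2 × 1 = 85.3
  [1→3]: (170.6+112.5)/2 × 2 = 283.1
  [3→7]: (112.5+23.4)/2 × 4 = 271.8
  [7→7.25]: (23.4+21.1)/2 × 0.25 = 5.5625
  Sum = 645.7625 µg/L·h
Tail: C_last/k_e = 21.1/0.404 = 52.228
AUC_0→∞ (oral suspension) = 645.7625 + 52.228 = 697.9905 µg/L·h
F = (AUC_ev/D_ev)/(AUC_iv/D_iv) = (697.9905/5)/(1400/5) = 139.5981/280 = 0.4986

F = 0.499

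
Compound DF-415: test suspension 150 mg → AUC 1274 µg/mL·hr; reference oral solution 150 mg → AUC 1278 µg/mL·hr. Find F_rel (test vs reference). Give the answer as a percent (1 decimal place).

F_rel = (AUC_test/D_test) / (AUC_ref/D_ref)
      = (1274/150) / (1278/150)
      = 8.49333 / 8.52 = 0.9969 = 99.69%

F_rel = 99.7%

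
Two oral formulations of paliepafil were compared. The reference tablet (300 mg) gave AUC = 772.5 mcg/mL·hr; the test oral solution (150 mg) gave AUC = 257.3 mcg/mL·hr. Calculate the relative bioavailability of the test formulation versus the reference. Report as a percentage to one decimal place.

F_rel = 66.6%

F_rel = (AUC_test/D_test) / (AUC_ref/D_ref)
      = (257.3/150) / (772.5/300)
      = 1.71533 / 2.575 = 0.6661 = 66.61%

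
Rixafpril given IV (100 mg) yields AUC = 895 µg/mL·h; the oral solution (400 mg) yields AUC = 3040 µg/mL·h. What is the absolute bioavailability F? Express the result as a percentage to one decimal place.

F = (AUC_ev / D_ev) / (AUC_iv / D_iv)
  = (3040/400) / (895/100)
  = 7.6 / 8.95 = 0.8492
  = 84.92%

F = 84.9%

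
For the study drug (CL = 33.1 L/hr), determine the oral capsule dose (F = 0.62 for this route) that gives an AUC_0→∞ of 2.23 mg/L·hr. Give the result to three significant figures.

Dose = CL × AUC_0→∞ / F
     = 33.1 × 2.23 / 0.62 = 119.053 mg

Dose = 119 mg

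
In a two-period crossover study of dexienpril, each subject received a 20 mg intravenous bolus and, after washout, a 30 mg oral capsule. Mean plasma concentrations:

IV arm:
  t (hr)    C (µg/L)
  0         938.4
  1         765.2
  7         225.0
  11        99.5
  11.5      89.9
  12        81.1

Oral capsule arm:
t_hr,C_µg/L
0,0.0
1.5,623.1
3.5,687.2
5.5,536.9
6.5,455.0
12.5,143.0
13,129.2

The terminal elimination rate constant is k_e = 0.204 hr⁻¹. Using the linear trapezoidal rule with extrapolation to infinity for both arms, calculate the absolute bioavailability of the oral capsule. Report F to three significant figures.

F = 0.806

Trapezoidal AUC_0→12 (IV):
  [0→1]: (938.4+765.2)/2 × 1 = 851.8
  [1→7]: (765.2+225.0)/2 × 6 = 2970.6
  [7→11]: (225.0+99.5)/2 × 4 = 649.0
  [11→11.5]: (99.5+89.9)/2 × 0.5 = 47.35
  [11.5→12]: (89.9+81.1)/2 × 0.5 = 42.75
  Sum = 4561.5 µg/L·hr
IV tail: 81.1/0.204 = 397.549; AUC_iv,0→∞ = 4561.5 + 397.549 = 4959.049 µg/L·hr
Trapezoidal AUC_0→13 (oral capsule):
  [0→1.5]: (0.0+623.1)/2 × 1.5 = 467.325
  [1.5→3.5]: (623.1+687.2)/2 × 2 = 1310.3
  [3.5→5.5]: (687.2+536.9)/2 × 2 = 1224.1
  [5.5→6.5]: (536.9+455.0)/2 × 1 = 495.95
  [6.5→12.5]: (455.0+143.0)/2 × 6 = 1794.0
  [12.5→13]: (143.0+129.2)/2 × 0.5 = 68.05
  Sum = 5359.725 µg/L·hr
oral capsule tail: 129.2/0.204 = 633.333; AUC_ev,0→∞ = 5359.725 + 633.333 = 5993.058 µg/L·hr
F = (AUC_ev/D_ev)/(AUC_iv/D_iv) = (5993.058/30)/(4959.049/20) = 199.7686/247.95245 = 0.8057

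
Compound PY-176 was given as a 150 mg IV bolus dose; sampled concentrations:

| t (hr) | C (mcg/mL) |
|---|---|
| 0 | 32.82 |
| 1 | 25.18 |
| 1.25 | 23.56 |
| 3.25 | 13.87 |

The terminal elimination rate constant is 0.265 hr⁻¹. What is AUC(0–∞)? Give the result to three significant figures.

Trapezoidal AUC_0→3.25:
  [0→1]: (32.82+25.18)/2 × 1 = 29.0
  [1→1.25]: (25.18+23.56)/2 × 0.25 = 6.0925
  [1.25→3.25]: (23.56+13.87)/2 × 2 = 37.43
  Sum = 72.5225 mcg/mL·hr
Extrapolated tail: C_last / k_e = 13.87 / 0.265 = 52.340
AUC_0→∞ = 72.5225 + 52.340 = 124.8625 mcg/mL·hr

AUC = 125 mcg/mL·hr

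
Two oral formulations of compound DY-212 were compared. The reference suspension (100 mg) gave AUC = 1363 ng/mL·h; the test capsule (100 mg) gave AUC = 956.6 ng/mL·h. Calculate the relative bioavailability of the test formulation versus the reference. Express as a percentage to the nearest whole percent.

F_rel = 70%

F_rel = (AUC_test/D_test) / (AUC_ref/D_ref)
      = (956.6/100) / (1363/100)
      = 9.566 / 13.63 = 0.7018 = 70.18%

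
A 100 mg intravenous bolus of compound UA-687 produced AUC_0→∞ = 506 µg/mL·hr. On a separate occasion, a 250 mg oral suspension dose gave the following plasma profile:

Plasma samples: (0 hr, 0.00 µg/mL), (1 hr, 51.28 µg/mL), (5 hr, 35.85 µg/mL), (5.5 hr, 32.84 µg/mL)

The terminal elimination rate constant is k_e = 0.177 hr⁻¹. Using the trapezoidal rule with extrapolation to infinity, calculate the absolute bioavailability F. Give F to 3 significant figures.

Trapezoidal AUC_0→5.5 (oral suspension):
  [0→1]: (0.00+51.28)/2 × 1 = 25.64
  [1→5]: (51.28+35.85)/2 × 4 = 174.26
  [5→5.5]: (35.85+32.84)/2 × 0.5 = 17.1725
  Sum = 217.0725 µg/mL·hr
Tail: C_last/k_e = 32.84/0.177 = 185.537
AUC_0→∞ (oral suspension) = 217.0725 + 185.537 = 402.6095 µg/mL·hr
F = (AUC_ev/D_ev)/(AUC_iv/D_iv) = (402.6095/250)/(506/100) = 1.610438/5.06 = 0.3183

F = 0.318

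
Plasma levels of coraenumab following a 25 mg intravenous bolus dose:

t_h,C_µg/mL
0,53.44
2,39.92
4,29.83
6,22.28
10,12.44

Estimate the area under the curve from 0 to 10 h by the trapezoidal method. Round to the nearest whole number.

AUC = 285 µg/mL·h

Trapezoidal AUC_0→10:
  [0→2]: (53.44+39.92)/2 × 2 = 93.36
  [2→4]: (39.92+29.83)/2 × 2 = 69.75
  [4→6]: (29.83+22.28)/2 × 2 = 52.11
  [6→10]: (22.28+12.44)/2 × 4 = 69.44
  Sum = 284.66 µg/mL·h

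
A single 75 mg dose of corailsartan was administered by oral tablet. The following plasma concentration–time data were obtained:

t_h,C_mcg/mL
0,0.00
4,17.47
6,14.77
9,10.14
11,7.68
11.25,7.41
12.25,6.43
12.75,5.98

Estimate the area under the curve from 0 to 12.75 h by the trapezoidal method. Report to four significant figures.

Trapezoidal AUC_0→12.75:
  [0→4]: (0.00+17.47)/2 × 4 = 34.94
  [4→6]: (17.47+14.77)/2 × 2 = 32.24
  [6→9]: (14.77+10.14)/2 × 3 = 37.365
  [9→11]: (10.14+7.68)/2 × 2 = 17.82
  [11→11.25]: (7.68+7.41)/2 × 0.25 = 1.88625
  [11.25→12.25]: (7.41+6.43)/2 × 1 = 6.92
  [12.25→12.75]: (6.43+5.98)/2 × 0.5 = 3.1025
  Sum = 134.27375 mcg/mL·h

AUC = 134.3 mcg/mL·h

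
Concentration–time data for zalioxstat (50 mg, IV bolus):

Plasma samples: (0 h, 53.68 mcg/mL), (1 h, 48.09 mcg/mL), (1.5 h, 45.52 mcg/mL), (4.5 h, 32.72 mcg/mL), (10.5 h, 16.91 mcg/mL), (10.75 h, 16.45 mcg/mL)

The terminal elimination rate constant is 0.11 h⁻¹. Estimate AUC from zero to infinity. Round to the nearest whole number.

AUC = 494 mcg/mL·h

Trapezoidal AUC_0→10.75:
  [0→1]: (53.68+48.09)/2 × 1 = 50.885
  [1→1.5]: (48.09+45.52)/2 × 0.5 = 23.4025
  [1.5→4.5]: (45.52+32.72)/2 × 3 = 117.36
  [4.5→10.5]: (32.72+16.91)/2 × 6 = 148.89
  [10.5→10.75]: (16.91+16.45)/2 × 0.25 = 4.17
  Sum = 344.7075 mcg/mL·h
Extrapolated tail: C_last / k_e = 16.45 / 0.11 = 149.545
AUC_0→∞ = 344.7075 + 149.545 = 494.2525 mcg/mL·h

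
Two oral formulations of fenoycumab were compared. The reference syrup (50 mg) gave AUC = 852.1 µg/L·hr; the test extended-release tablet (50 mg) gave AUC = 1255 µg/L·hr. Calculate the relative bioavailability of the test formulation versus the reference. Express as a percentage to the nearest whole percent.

F_rel = (AUC_test/D_test) / (AUC_ref/D_ref)
      = (1255/50) / (852.1/50)
      = 25.1 / 17.042 = 1.4728 = 147.28%

F_rel = 147%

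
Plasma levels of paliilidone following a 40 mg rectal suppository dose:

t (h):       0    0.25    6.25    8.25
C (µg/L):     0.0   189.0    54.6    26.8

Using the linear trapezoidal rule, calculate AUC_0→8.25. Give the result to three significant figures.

AUC = 836 µg/L·h

Trapezoidal AUC_0→8.25:
  [0→0.25]: (0.0+189.0)/2 × 0.25 = 23.625
  [0.25→6.25]: (189.0+54.6)/2 × 6 = 730.8
  [6.25→8.25]: (54.6+26.8)/2 × 2 = 81.4
  Sum = 835.825 µg/L·h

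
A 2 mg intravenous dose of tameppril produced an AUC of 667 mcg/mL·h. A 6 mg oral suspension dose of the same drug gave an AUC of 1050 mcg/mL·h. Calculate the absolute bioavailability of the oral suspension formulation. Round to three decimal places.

F = (AUC_ev / D_ev) / (AUC_iv / D_iv)
  = (1050/6) / (667/2)
  = 175 / 333.5 = 0.5247

F = 0.525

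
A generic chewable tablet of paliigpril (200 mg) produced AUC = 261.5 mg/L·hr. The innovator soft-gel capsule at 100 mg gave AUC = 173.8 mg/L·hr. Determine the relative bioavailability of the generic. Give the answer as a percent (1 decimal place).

F_rel = 75.2%

F_rel = (AUC_test/D_test) / (AUC_ref/D_ref)
      = (261.5/200) / (173.8/100)
      = 1.3075 / 1.738 = 0.7523 = 75.23%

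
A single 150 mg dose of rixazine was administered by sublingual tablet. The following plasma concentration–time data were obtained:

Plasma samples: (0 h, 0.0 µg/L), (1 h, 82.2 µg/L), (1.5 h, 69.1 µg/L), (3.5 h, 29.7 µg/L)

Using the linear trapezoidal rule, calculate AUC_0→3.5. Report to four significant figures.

AUC = 177.7 µg/L·h

Trapezoidal AUC_0→3.5:
  [0→1]: (0.0+82.2)/2 × 1 = 41.1
  [1→1.5]: (82.2+69.1)/2 × 0.5 = 37.825
  [1.5→3.5]: (69.1+29.7)/2 × 2 = 98.8
  Sum = 177.725 µg/L·h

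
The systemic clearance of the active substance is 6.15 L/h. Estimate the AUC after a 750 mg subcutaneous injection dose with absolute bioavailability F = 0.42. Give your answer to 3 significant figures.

AUC = 51.2 mg/L·h

AUC_0→∞ = F × Dose / CL
        = 0.42 × 750 / 6.15 = 51.2195 mg/L·h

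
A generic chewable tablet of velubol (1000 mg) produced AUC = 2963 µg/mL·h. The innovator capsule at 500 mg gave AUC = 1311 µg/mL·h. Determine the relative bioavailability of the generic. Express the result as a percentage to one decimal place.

F_rel = 113.0%

F_rel = (AUC_test/D_test) / (AUC_ref/D_ref)
      = (2963/1000) / (1311/500)
      = 2.963 / 2.622 = 1.1301 = 113.01%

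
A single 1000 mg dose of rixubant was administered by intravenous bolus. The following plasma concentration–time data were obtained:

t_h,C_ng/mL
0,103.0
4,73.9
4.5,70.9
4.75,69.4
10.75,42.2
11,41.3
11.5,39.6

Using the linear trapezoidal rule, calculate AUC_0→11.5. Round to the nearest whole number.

Trapezoidal AUC_0→11.5:
  [0→4]: (103.0+73.9)/2 × 4 = 353.8
  [4→4.5]: (73.9+70.9)/2 × 0.5 = 36.2
  [4.5→4.75]: (70.9+69.4)/2 × 0.25 = 17.5375
  [4.75→10.75]: (69.4+42.2)/2 × 6 = 334.8
  [10.75→11]: (42.2+41.3)/2 × 0.25 = 10.4375
  [11→11.5]: (41.3+39.6)/2 × 0.5 = 20.225
  Sum = 773.0 ng/mL·h

AUC = 773 ng/mL·h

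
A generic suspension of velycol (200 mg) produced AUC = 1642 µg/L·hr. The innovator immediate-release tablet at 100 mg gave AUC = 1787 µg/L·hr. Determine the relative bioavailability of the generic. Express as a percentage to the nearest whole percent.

F_rel = 46%

F_rel = (AUC_test/D_test) / (AUC_ref/D_ref)
      = (1642/200) / (1787/100)
      = 8.21 / 17.87 = 0.4594 = 45.94%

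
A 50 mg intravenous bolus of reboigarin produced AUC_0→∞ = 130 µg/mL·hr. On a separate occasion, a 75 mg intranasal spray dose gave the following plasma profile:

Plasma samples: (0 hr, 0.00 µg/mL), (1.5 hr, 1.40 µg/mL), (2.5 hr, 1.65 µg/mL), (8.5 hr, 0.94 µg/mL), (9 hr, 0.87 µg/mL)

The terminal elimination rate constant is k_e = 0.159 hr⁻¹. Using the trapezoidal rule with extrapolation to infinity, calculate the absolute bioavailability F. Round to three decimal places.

F = 0.083

Trapezoidal AUC_0→9 (intranasal spray):
  [0→1.5]: (0.00+1.40)/2 × 1.5 = 1.05
  [1.5→2.5]: (1.40+1.65)/2 × 1 = 1.525
  [2.5→8.5]: (1.65+0.94)/2 × 6 = 7.77
  [8.5→9]: (0.94+0.87)/2 × 0.5 = 0.4525
  Sum = 10.7975 µg/mL·hr
Tail: C_last/k_e = 0.87/0.159 = 5.472
AUC_0→∞ (intranasal spray) = 10.7975 + 5.472 = 16.2695 µg/mL·hr
F = (AUC_ev/D_ev)/(AUC_iv/D_iv) = (16.2695/75)/(130/50) = 0.216927/2.6 = 0.0834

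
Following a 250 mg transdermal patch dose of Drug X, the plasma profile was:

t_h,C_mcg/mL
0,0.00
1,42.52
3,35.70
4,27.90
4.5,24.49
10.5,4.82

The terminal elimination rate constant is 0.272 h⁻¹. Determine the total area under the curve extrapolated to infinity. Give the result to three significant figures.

AUC = 250 mcg/mL·h

Trapezoidal AUC_0→10.5:
  [0→1]: (0.00+42.52)/2 × 1 = 21.26
  [1→3]: (42.52+35.70)/2 × 2 = 78.22
  [3→4]: (35.70+27.90)/2 × 1 = 31.8
  [4→4.5]: (27.90+24.49)/2 × 0.5 = 13.0975
  [4.5→10.5]: (24.49+4.82)/2 × 6 = 87.93
  Sum = 232.3075 mcg/mL·h
Extrapolated tail: C_last / k_e = 4.82 / 0.272 = 17.721
AUC_0→∞ = 232.3075 + 17.721 = 250.0285 mcg/mL·h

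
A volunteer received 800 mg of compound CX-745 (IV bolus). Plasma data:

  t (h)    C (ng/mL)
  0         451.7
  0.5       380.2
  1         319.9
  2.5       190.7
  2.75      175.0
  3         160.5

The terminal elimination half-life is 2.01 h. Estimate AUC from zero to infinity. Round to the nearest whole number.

AUC = 1319 ng/mL·h

Trapezoidal AUC_0→3:
  [0→0.5]: (451.7+380.2)/2 × 0.5 = 207.975
  [0.5→1]: (380.2+319.9)/2 × 0.5 = 175.025
  [1→2.5]: (319.9+190.7)/2 × 1.5 = 382.95
  [2.5→2.75]: (190.7+175.0)/2 × 0.25 = 45.7125
  [2.75→3]: (175.0+160.5)/2 × 0.25 = 41.9375
  Sum = 853.6 ng/mL·h
k_e = ln2 / t½ = 0.693147 / 2.01 = 0.3448 h^-1
Extrapolated tail: C_last / k_e = 160.5 / 0.3448 = 465.487
AUC_0→∞ = 853.6 + 465.487 = 1319.087 ng/mL·h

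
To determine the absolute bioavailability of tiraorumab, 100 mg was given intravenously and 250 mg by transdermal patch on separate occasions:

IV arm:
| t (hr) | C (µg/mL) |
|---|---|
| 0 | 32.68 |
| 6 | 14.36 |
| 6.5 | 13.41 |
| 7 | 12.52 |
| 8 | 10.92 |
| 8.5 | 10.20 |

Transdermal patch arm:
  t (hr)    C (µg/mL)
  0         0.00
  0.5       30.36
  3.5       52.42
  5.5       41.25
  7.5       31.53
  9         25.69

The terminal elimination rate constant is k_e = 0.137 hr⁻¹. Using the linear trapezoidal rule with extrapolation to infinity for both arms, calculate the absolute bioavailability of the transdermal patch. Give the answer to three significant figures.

F = 0.860

Trapezoidal AUC_0→8.5 (IV):
  [0→6]: (32.68+14.36)/2 × 6 = 141.12
  [6→6.5]: (14.36+13.41)/2 × 0.5 = 6.9425
  [6.5→7]: (13.41+12.52)/2 × 0.5 = 6.4825
  [7→8]: (12.52+10.92)/2 × 1 = 11.72
  [8→8.5]: (10.92+10.20)/2 × 0.5 = 5.28
  Sum = 171.545 µg/mL·hr
IV tail: 10.20/0.137 = 74.453; AUC_iv,0→∞ = 171.545 + 74.453 = 245.998 µg/mL·hr
Trapezoidal AUC_0→9 (transdermal patch):
  [0→0.5]: (0.00+30.36)/2 × 0.5 = 7.59
  [0.5→3.5]: (30.36+52.42)/2 × 3 = 124.17
  [3.5→5.5]: (52.42+41.25)/2 × 2 = 93.67
  [5.5→7.5]: (41.25+31.53)/2 × 2 = 72.78
  [7.5→9]: (31.53+25.69)/2 × 1.5 = 42.915
  Sum = 341.125 µg/mL·hr
transdermal patch tail: 25.69/0.137 = 187.518; AUC_ev,0→∞ = 341.125 + 187.518 = 528.643 µg/mL·hr
F = (AUC_ev/D_ev)/(AUC_iv/D_iv) = (528.643/250)/(245.998/100) = 2.114572/2.45998 = 0.8596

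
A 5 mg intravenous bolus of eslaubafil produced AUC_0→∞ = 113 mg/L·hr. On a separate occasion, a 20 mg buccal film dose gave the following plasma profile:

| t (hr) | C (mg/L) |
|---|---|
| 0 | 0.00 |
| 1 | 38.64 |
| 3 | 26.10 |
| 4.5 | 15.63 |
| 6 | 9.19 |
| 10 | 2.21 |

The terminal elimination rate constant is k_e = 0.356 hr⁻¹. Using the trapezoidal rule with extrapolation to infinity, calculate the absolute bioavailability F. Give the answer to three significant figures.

Trapezoidal AUC_0→10 (buccal film):
  [0→1]: (0.00+38.64)/2 × 1 = 19.32
  [1→3]: (38.64+26.10)/2 × 2 = 64.74
  [3→4.5]: (26.10+15.63)/2 × 1.5 = 31.2975
  [4.5→6]: (15.63+9.19)/2 × 1.5 = 18.615
  [6→10]: (9.19+2.21)/2 × 4 = 22.8
  Sum = 156.7725 mg/L·hr
Tail: C_last/k_e = 2.21/0.356 = 6.208
AUC_0→∞ (buccal film) = 156.7725 + 6.208 = 162.9805 mg/L·hr
F = (AUC_ev/D_ev)/(AUC_iv/D_iv) = (162.9805/20)/(113/5) = 8.149025/22.6 = 0.3606

F = 0.361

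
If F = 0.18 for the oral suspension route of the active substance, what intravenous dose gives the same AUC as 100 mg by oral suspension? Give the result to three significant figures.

D_iv = 18.0 mg

Systemic exposure from an extravascular dose = F × D_ev, so the equivalent IV dose is F × D_ev.
D_iv = F × D_ev = 0.18 × 100 = 18 mg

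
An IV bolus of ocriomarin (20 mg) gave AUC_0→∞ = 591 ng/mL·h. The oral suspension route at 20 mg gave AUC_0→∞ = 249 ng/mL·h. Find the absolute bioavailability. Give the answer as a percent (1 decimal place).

F = 42.1%

F = (AUC_ev / D_ev) / (AUC_iv / D_iv)
  = (249/20) / (591/20)
  = 12.45 / 29.55 = 0.4213
  = 42.13%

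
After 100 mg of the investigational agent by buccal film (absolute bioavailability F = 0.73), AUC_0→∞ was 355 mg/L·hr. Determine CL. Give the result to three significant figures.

CL = 0.206 L/hr

CL = F × Dose / AUC_0→∞
   = 0.73 × 100 / 355 = 0.205634 L/hr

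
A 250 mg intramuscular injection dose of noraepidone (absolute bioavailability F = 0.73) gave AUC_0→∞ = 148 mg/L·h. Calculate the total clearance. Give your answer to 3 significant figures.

CL = F × Dose / AUC_0→∞
   = 0.73 × 250 / 148 = 1.23311 L/h

CL = 1.23 L/h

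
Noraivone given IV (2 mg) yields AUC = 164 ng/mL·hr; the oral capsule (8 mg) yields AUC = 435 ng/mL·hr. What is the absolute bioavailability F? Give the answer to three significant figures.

F = 0.663

F = (AUC_ev / D_ev) / (AUC_iv / D_iv)
  = (435/8) / (164/2)
  = 54.375 / 82 = 0.6631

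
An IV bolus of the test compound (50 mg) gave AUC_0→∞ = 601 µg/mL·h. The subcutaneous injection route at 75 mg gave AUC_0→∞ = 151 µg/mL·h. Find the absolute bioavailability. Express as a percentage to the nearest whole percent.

F = 17%

F = (AUC_ev / D_ev) / (AUC_iv / D_iv)
  = (151/75) / (601/50)
  = 2.01333 / 12.02 = 0.1675
  = 16.75%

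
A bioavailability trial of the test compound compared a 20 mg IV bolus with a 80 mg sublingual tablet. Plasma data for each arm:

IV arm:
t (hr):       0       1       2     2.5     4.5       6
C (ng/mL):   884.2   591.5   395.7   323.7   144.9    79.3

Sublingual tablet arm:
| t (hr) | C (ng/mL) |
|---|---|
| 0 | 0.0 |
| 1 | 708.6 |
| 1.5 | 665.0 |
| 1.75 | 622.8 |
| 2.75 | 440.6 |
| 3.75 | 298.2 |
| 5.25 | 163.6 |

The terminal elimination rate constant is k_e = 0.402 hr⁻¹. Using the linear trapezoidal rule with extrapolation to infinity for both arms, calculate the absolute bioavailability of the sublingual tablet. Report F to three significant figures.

Trapezoidal AUC_0→6 (IV):
  [0→1]: (884.2+591.5)/2 × 1 = 737.85
  [1→2]: (591.5+395.7)/2 × 1 = 493.6
  [2→2.5]: (395.7+323.7)/2 × 0.5 = 179.85
  [2.5→4.5]: (323.7+144.9)/2 × 2 = 468.6
  [4.5→6]: (144.9+79.3)/2 × 1.5 = 168.15
  Sum = 2048.05 ng/mL·hr
IV tail: 79.3/0.402 = 197.264; AUC_iv,0→∞ = 2048.05 + 197.264 = 2245.314 ng/mL·hr
Trapezoidal AUC_0→5.25 (sublingual tablet):
  [0→1]: (0.0+708.6)/2 × 1 = 354.3
  [1→1.5]: (708.6+665.0)/2 × 0.5 = 343.4
  [1.5→1.75]: (665.0+622.8)/2 × 0.25 = 160.975
  [1.75→2.75]: (622.8+440.6)/2 × 1 = 531.7
  [2.75→3.75]: (440.6+298.2)/2 × 1 = 369.4
  [3.75→5.25]: (298.2+163.6)/2 × 1.5 = 346.35
  Sum = 2106.125 ng/mL·hr
sublingual tablet tail: 163.6/0.402 = 406.965; AUC_ev,0→∞ = 2106.125 + 406.965 = 2513.09 ng/mL·hr
F = (AUC_ev/D_ev)/(AUC_iv/D_iv) = (2513.09/80)/(2245.314/20) = 31.413625/112.2657 = 0.2798

F = 0.280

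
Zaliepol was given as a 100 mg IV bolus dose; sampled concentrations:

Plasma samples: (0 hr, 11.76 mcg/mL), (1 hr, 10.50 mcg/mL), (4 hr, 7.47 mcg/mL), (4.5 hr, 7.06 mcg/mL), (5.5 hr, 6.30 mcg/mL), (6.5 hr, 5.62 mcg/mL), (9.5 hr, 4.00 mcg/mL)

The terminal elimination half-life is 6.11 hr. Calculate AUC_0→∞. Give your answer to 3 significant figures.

Trapezoidal AUC_0→9.5:
  [0→1]: (11.76+10.50)/2 × 1 = 11.13
  [1→4]: (10.50+7.47)/2 × 3 = 26.955
  [4→4.5]: (7.47+7.06)/2 × 0.5 = 3.6325
  [4.5→5.5]: (7.06+6.30)/2 × 1 = 6.68
  [5.5→6.5]: (6.30+5.62)/2 × 1 = 5.96
  [6.5→9.5]: (5.62+4.00)/2 × 3 = 14.43
  Sum = 68.7875 mcg/mL·hr
k_e = ln2 / t½ = 0.693147 / 6.11 = 0.1134 hr^-1
Extrapolated tail: C_last / k_e = 4.00 / 0.1134 = 35.273
AUC_0→∞ = 68.7875 + 35.273 = 104.0605 mcg/mL·hr

AUC = 104 mcg/mL·hr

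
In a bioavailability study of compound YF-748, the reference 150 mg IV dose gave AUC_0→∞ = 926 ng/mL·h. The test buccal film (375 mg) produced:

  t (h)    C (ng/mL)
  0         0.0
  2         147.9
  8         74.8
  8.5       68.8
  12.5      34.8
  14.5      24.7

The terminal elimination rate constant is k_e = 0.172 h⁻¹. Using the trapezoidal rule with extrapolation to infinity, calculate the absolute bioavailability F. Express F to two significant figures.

Trapezoidal AUC_0→14.5 (buccal film):
  [0→2]: (0.0+147.9)/2 × 2 = 147.9
  [2→8]: (147.9+74.8)/2 × 6 = 668.1
  [8→8.5]: (74.8+68.8)/2 × 0.5 = 35.9
  [8.5→12.5]: (68.8+34.8)/2 × 4 = 207.2
  [12.5→14.5]: (34.8+24.7)/2 × 2 = 59.5
  Sum = 1118.6 ng/mL·h
Tail: C_last/k_e = 24.7/0.172 = 143.605
AUC_0→∞ (buccal film) = 1118.6 + 143.605 = 1262.205 ng/mL·h
F = (AUC_ev/D_ev)/(AUC_iv/D_iv) = (1262.205/375)/(926/150) = 3.36588/6.17333 = 0.5452

F = 0.55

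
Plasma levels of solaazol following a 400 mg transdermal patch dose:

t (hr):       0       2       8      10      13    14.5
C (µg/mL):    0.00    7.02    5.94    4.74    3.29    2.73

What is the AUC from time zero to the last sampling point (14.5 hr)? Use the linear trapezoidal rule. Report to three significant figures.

Trapezoidal AUC_0→14.5:
  [0→2]: (0.00+7.02)/2 × 2 = 7.02
  [2→8]: (7.02+5.94)/2 × 6 = 38.88
  [8→10]: (5.94+4.74)/2 × 2 = 10.68
  [10→13]: (4.74+3.29)/2 × 3 = 12.045
  [13→14.5]: (3.29+2.73)/2 × 1.5 = 4.515
  Sum = 73.14 µg/mL·hr

AUC = 73.1 µg/mL·hr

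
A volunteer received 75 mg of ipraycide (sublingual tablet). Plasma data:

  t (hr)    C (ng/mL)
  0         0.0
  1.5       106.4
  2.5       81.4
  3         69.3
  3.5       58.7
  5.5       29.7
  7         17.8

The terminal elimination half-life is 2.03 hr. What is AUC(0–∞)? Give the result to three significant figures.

AUC = 420 ng/mL·hr

Trapezoidal AUC_0→7:
  [0→1.5]: (0.0+106.4)/2 × 1.5 = 79.8
  [1.5→2.5]: (106.4+81.4)/2 × 1 = 93.9
  [2.5→3]: (81.4+69.3)/2 × 0.5 = 37.675
  [3→3.5]: (69.3+58.7)/2 × 0.5 = 32.0
  [3.5→5.5]: (58.7+29.7)/2 × 2 = 88.4
  [5.5→7]: (29.7+17.8)/2 × 1.5 = 35.625
  Sum = 367.4 ng/mL·hr
k_e = ln2 / t½ = 0.693147 / 2.03 = 0.3415 hr^-1
Extrapolated tail: C_last / k_e = 17.8 / 0.3415 = 52.123
AUC_0→∞ = 367.4 + 52.123 = 419.523 ng/mL·hr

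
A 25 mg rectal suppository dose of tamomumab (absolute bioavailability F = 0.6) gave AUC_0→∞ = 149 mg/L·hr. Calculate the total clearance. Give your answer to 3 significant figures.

CL = 0.101 L/hr

CL = F × Dose / AUC_0→∞
   = 0.6 × 25 / 149 = 0.100671 L/hr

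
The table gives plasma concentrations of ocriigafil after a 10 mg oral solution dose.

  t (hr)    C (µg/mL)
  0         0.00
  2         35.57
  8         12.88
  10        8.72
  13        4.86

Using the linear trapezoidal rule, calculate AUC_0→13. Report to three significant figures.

AUC = 223 µg/mL·hr

Trapezoidal AUC_0→13:
  [0→2]: (0.00+35.57)/2 × 2 = 35.57
  [2→8]: (35.57+12.88)/2 × 6 = 145.35
  [8→10]: (12.88+8.72)/2 × 2 = 21.6
  [10→13]: (8.72+4.86)/2 × 3 = 20.37
  Sum = 222.89 µg/mL·hr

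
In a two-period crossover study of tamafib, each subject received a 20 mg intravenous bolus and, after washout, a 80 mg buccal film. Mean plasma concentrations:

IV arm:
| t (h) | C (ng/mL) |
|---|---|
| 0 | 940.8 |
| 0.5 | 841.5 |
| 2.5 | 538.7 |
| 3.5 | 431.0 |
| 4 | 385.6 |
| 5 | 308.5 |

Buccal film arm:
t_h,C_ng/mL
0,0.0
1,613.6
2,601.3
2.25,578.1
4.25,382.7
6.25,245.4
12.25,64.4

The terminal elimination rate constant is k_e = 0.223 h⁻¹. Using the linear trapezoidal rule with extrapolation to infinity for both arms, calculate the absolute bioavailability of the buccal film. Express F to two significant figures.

Trapezoidal AUC_0→5 (IV):
  [0→0.5]: (940.8+841.5)/2 × 0.5 = 445.575
  [0.5→2.5]: (841.5+538.7)/2 × 2 = 1380.2
  [2.5→3.5]: (538.7+431.0)/2 × 1 = 484.85
  [3.5→4]: (431.0+385.6)/2 × 0.5 = 204.15
  [4→5]: (385.6+308.5)/2 × 1 = 347.05
  Sum = 2861.825 ng/mL·h
IV tail: 308.5/0.223 = 1383.408; AUC_iv,0→∞ = 2861.825 + 1383.408 = 4245.233 ng/mL·h
Trapezoidal AUC_0→12.25 (buccal film):
  [0→1]: (0.0+613.6)/2 × 1 = 306.8
  [1→2]: (613.6+601.3)/2 × 1 = 607.45
  [2→2.25]: (601.3+578.1)/2 × 0.25 = 147.425
  [2.25→4.25]: (578.1+382.7)/2 × 2 = 960.8
  [4.25→6.25]: (382.7+245.4)/2 × 2 = 628.1
  [6.25→12.25]: (245.4+64.4)/2 × 6 = 929.4
  Sum = 3579.975 ng/mL·h
buccal film tail: 64.4/0.223 = 288.789; AUC_ev,0→∞ = 3579.975 + 288.789 = 3868.764 ng/mL·h
F = (AUC_ev/D_ev)/(AUC_iv/D_iv) = (3868.764/80)/(4245.233/20) = 48.35955/212.26165 = 0.2278

F = 0.23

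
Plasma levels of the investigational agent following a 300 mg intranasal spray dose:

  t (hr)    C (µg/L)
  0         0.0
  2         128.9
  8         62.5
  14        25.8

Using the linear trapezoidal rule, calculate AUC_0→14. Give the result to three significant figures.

Trapezoidal AUC_0→14:
  [0→2]: (0.0+128.9)/2 × 2 = 128.9
  [2→8]: (128.9+62.5)/2 × 6 = 574.2
  [8→14]: (62.5+25.8)/2 × 6 = 264.9
  Sum = 968.0 µg/L·hr

AUC = 968 µg/L·hr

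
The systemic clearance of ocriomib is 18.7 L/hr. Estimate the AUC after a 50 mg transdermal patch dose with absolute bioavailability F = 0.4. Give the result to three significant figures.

AUC = 1.07 mg/L·hr

AUC_0→∞ = F × Dose / CL
        = 0.4 × 50 / 18.7 = 1.06952 mg/L·hr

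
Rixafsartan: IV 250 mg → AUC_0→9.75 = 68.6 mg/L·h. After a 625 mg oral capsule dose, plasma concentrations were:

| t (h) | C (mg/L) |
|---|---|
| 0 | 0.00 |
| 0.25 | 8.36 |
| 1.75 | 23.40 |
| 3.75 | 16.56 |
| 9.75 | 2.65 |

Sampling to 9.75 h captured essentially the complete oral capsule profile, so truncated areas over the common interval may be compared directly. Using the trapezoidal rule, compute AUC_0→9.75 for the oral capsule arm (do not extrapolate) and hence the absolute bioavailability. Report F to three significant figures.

F = 0.714

Trapezoidal AUC_0→9.75 (oral capsule):
  [0→0.25]: (0.00+8.36)/2 × 0.25 = 1.045
  [0.25→1.75]: (8.36+23.40)/2 × 1.5 = 23.82
  [1.75→3.75]: (23.40+16.56)/2 × 2 = 39.96
  [3.75→9.75]: (16.56+2.65)/2 × 6 = 57.63
  Sum = 122.455 mg/L·h
F = (AUC_ev/D_ev)/(AUC_iv/D_iv) = (122.455/625)/(68.6/250) = 0.195928/0.2744 = 0.7140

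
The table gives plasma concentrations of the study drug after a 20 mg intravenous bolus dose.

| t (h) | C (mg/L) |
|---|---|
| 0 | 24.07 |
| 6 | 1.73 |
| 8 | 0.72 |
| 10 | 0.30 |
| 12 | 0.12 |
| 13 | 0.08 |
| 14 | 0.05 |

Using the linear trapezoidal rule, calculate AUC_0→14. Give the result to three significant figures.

Trapezoidal AUC_0→14:
  [0→6]: (24.07+1.73)/2 × 6 = 77.4
  [6→8]: (1.73+0.72)/2 × 2 = 2.45
  [8→10]: (0.72+0.30)/2 × 2 = 1.02
  [10→12]: (0.30+0.12)/2 × 2 = 0.42
  [12→13]: (0.12+0.08)/2 × 1 = 0.1
  [13→14]: (0.08+0.05)/2 × 1 = 0.065
  Sum = 81.455 mg/L·h

AUC = 81.5 mg/L·h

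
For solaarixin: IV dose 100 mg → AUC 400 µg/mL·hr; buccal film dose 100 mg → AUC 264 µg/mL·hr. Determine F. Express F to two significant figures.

F = 0.66

F = (AUC_ev / D_ev) / (AUC_iv / D_iv)
  = (264/100) / (400/100)
  = 2.64 / 4 = 0.6600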